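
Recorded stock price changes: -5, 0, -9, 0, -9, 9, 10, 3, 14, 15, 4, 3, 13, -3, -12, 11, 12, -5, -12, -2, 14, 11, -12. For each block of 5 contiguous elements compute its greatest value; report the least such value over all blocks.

0

Each size-5 window and its max:
(-5, 0, -9, 0, -9) → max 0
(0, -9, 0, -9, 9) → max 9
(-9, 0, -9, 9, 10) → max 10
(0, -9, 9, 10, 3) → max 10
(-9, 9, 10, 3, 14) → max 14
(9, 10, 3, 14, 15) → max 15
(10, 3, 14, 15, 4) → max 15
(3, 14, 15, 4, 3) → max 15
(14, 15, 4, 3, 13) → max 15
(15, 4, 3, 13, -3) → max 15
(4, 3, 13, -3, -12) → max 13
(3, 13, -3, -12, 11) → max 13
(13, -3, -12, 11, 12) → max 13
(-3, -12, 11, 12, -5) → max 12
(-12, 11, 12, -5, -12) → max 12
(11, 12, -5, -12, -2) → max 12
(12, -5, -12, -2, 14) → max 14
(-5, -12, -2, 14, 11) → max 14
(-12, -2, 14, 11, -12) → max 14
Least of these is 0.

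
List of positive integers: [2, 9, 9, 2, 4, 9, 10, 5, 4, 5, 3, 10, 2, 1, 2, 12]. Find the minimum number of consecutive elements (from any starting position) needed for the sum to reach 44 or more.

Extend right; whenever the sum reaches 44, record the length and shrink from the left:
add 2: running sum 2 < 44
add 9: running sum 11 < 44
add 9: running sum 20 < 44
add 2: running sum 22 < 44
add 4: running sum 26 < 44
add 9: running sum 35 < 44
end 6: [2, 9, 9, 2, 4, 9, 10] sum 45, len 7
end 7: [9, 9, 2, 4, 9, 10, 5] sum 48, len 7
end 8: [9, 9, 2, 4, 9, 10, 5, 4] sum 52, len 8
end 9: [9, 2, 4, 9, 10, 5, 4, 5] sum 48, len 8
end 10: [9, 2, 4, 9, 10, 5, 4, 5, 3] sum 51, len 9
end 11: [9, 10, 5, 4, 5, 3, 10] sum 46, len 7
end 12: [9, 10, 5, 4, 5, 3, 10, 2] sum 48, len 8
end 13: [9, 10, 5, 4, 5, 3, 10, 2, 1] sum 49, len 9
end 14: [9, 10, 5, 4, 5, 3, 10, 2, 1, 2] sum 51, len 10
end 15: [5, 4, 5, 3, 10, 2, 1, 2, 12] sum 44, len 9
Shortest qualifying length: 7.

7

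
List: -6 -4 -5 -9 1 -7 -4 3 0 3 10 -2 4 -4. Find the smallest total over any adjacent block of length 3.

-18

(-6, -4, -5) → sum -15
(-4, -5, -9) → sum -18
(-5, -9, 1) → sum -13
(-9, 1, -7) → sum -15
(1, -7, -4) → sum -10
(-7, -4, 3) → sum -8
(-4, 3, 0) → sum -1
(3, 0, 3) → sum 6
(0, 3, 10) → sum 13
(3, 10, -2) → sum 11
(10, -2, 4) → sum 12
(-2, 4, -4) → sum -2
Smallest of these is -18.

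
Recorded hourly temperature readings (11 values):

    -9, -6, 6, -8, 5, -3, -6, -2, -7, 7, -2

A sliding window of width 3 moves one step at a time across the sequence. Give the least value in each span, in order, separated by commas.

[-9, -6, 6] → min -9
[-6, 6, -8] → min -8
[6, -8, 5] → min -8
[-8, 5, -3] → min -8
[5, -3, -6] → min -6
[-3, -6, -2] → min -6
[-6, -2, -7] → min -7
[-2, -7, 7] → min -7
[-7, 7, -2] → min -7

-9, -8, -8, -8, -6, -6, -7, -7, -7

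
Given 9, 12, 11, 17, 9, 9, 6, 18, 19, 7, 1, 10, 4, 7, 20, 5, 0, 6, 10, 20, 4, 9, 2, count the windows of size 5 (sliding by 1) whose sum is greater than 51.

(9, 12, 11, 17, 9) → sum 58  > 51 ✓
(12, 11, 17, 9, 9) → sum 58  > 51 ✓
(11, 17, 9, 9, 6) → sum 52  > 51 ✓
(17, 9, 9, 6, 18) → sum 59  > 51 ✓
(9, 9, 6, 18, 19) → sum 61  > 51 ✓
(9, 6, 18, 19, 7) → sum 59  > 51 ✓
(6, 18, 19, 7, 1) → sum 51
(18, 19, 7, 1, 10) → sum 55  > 51 ✓
(19, 7, 1, 10, 4) → sum 41
(7, 1, 10, 4, 7) → sum 29
(1, 10, 4, 7, 20) → sum 42
(10, 4, 7, 20, 5) → sum 46
(4, 7, 20, 5, 0) → sum 36
(7, 20, 5, 0, 6) → sum 38
(20, 5, 0, 6, 10) → sum 41
(5, 0, 6, 10, 20) → sum 41
(0, 6, 10, 20, 4) → sum 40
(6, 10, 20, 4, 9) → sum 49
(10, 20, 4, 9, 2) → sum 45
7 windows satisfy the condition.

7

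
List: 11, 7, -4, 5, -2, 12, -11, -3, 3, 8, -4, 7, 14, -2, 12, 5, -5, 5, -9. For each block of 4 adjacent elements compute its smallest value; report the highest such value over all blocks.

Window mins for each of the 16 positions:
(11, 7, -4, 5) → min -4
(7, -4, 5, -2) → min -4
(-4, 5, -2, 12) → min -4
(5, -2, 12, -11) → min -11
(-2, 12, -11, -3) → min -11
(12, -11, -3, 3) → min -11
(-11, -3, 3, 8) → min -11
(-3, 3, 8, -4) → min -4
(3, 8, -4, 7) → min -4
(8, -4, 7, 14) → min -4
(-4, 7, 14, -2) → min -4
(7, 14, -2, 12) → min -2
(14, -2, 12, 5) → min -2
(-2, 12, 5, -5) → min -5
(12, 5, -5, 5) → min -5
(5, -5, 5, -9) → min -9
Highest of these is -2.

-2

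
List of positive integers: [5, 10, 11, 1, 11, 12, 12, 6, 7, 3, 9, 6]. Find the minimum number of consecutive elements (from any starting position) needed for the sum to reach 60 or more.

add 5: running sum 5 < 60
add 10: running sum 15 < 60
add 11: running sum 26 < 60
add 1: running sum 27 < 60
add 11: running sum 38 < 60
add 12: running sum 50 < 60
end 6: [5, 10, 11, 1, 11, 12, 12] sum 62, len 7
end 7: [10, 11, 1, 11, 12, 12, 6] sum 63, len 7
end 8: [11, 1, 11, 12, 12, 6, 7] sum 60, len 7
end 9: [11, 1, 11, 12, 12, 6, 7, 3] sum 63, len 8
end 10: [11, 12, 12, 6, 7, 3, 9] sum 60, len 7
end 11: [11, 12, 12, 6, 7, 3, 9, 6] sum 66, len 8
Shortest qualifying length: 7.

7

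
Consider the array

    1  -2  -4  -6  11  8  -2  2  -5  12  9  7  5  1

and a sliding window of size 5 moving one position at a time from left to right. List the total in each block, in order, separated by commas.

0, 7, 7, 13, 14, 15, 16, 25, 28, 34

1 -2 -4 -6 11 → sum 0
-2 -4 -6 11 8 → sum 7
-4 -6 11 8 -2 → sum 7
-6 11 8 -2 2 → sum 13
11 8 -2 2 -5 → sum 14
8 -2 2 -5 12 → sum 15
-2 2 -5 12 9 → sum 16
2 -5 12 9 7 → sum 25
-5 12 9 7 5 → sum 28
12 9 7 5 1 → sum 34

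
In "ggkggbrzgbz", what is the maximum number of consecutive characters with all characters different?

4

add g: [g] len 1
add g (repeat g, move left end past it): [g] len 1
add k: [g, k] len 2
add g (repeat g, move left end past it): [k, g] len 2
add g (repeat g, move left end past it): [g] len 1
add b: [g, b] len 2
add r: [g, b, r] len 3
add z: [g, b, r, z] len 4
add g (repeat g, move left end past it): [b, r, z, g] len 4
add b (repeat b, move left end past it): [r, z, g, b] len 4
add z (repeat z, move left end past it): [g, b, z] len 3
Longest all-distinct length: 4.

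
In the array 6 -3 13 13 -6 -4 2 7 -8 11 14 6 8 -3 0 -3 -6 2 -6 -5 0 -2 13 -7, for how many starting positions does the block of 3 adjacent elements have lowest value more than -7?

18

[6, -3, 13] → min -3  > -7 ✓
[-3, 13, 13] → min -3  > -7 ✓
[13, 13, -6] → min -6  > -7 ✓
[13, -6, -4] → min -6  > -7 ✓
[-6, -4, 2] → min -6  > -7 ✓
[-4, 2, 7] → min -4  > -7 ✓
[2, 7, -8] → min -8
[7, -8, 11] → min -8
[-8, 11, 14] → min -8
[11, 14, 6] → min 6  > -7 ✓
[14, 6, 8] → min 6  > -7 ✓
[6, 8, -3] → min -3  > -7 ✓
[8, -3, 0] → min -3  > -7 ✓
[-3, 0, -3] → min -3  > -7 ✓
[0, -3, -6] → min -6  > -7 ✓
[-3, -6, 2] → min -6  > -7 ✓
[-6, 2, -6] → min -6  > -7 ✓
[2, -6, -5] → min -6  > -7 ✓
[-6, -5, 0] → min -6  > -7 ✓
[-5, 0, -2] → min -5  > -7 ✓
[0, -2, 13] → min -2  > -7 ✓
[-2, 13, -7] → min -7
18 windows satisfy the condition.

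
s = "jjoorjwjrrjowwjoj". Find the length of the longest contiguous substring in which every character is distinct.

4

[j] len 1
[j] len 1
[j, o] len 2
[o] len 1
[o, r] len 2
[o, r, j] len 3
[o, r, j, w] len 4
[w, j] len 2
[w, j, r] len 3
[r] len 1
[r, j] len 2
[r, j, o] len 3
[r, j, o, w] len 4
[w] len 1
[w, j] len 2
[w, j, o] len 3
[o, j] len 2
Longest all-distinct length: 4.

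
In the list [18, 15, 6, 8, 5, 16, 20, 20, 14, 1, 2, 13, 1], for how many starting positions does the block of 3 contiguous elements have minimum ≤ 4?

[18, 15, 6] → min 6
[15, 6, 8] → min 6
[6, 8, 5] → min 5
[8, 5, 16] → min 5
[5, 16, 20] → min 5
[16, 20, 20] → min 16
[20, 20, 14] → min 14
[20, 14, 1] → min 1  ≤ 4 ✓
[14, 1, 2] → min 1  ≤ 4 ✓
[1, 2, 13] → min 1  ≤ 4 ✓
[2, 13, 1] → min 1  ≤ 4 ✓
4 windows satisfy the condition.

4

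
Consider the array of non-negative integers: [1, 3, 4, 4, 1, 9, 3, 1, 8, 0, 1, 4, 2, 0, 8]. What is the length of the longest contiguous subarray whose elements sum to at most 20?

→ 1: sum 1, len 1
→ 3: sum 4, len 2
→ 4: sum 8, len 3
→ 4: sum 12, len 4
→ 1: sum 13, len 5
→ 9 (dropped 1, 3): sum 18, len 4
→ 3 (dropped 4): sum 17, len 4
→ 1: sum 18, len 5
→ 8 (dropped 4, 1, 9): sum 12, len 3
→ 0: sum 12, len 4
→ 1: sum 13, len 5
→ 4: sum 17, len 6
→ 2: sum 19, len 7
→ 0: sum 19, len 8
→ 8 (dropped 3, 1, 8): sum 15, len 6
Longest length seen: 8.

8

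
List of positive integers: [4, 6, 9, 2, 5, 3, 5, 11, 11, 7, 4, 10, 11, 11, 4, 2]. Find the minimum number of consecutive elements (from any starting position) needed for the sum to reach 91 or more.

add 4: running sum 4 < 91
add 6: running sum 10 < 91
add 9: running sum 19 < 91
add 2: running sum 21 < 91
add 5: running sum 26 < 91
add 3: running sum 29 < 91
add 5: running sum 34 < 91
add 11: running sum 45 < 91
add 11: running sum 56 < 91
add 7: running sum 63 < 91
add 4: running sum 67 < 91
add 10: running sum 77 < 91
add 11: running sum 88 < 91
add 11: shortest ending here [6, 9, 2, 5, 3, 5, 11, 11, 7, 4, 10, 11, 11] sum 95, len 13
add 4: shortest ending here [9, 2, 5, 3, 5, 11, 11, 7, 4, 10, 11, 11, 4] sum 93, len 13
add 2: shortest ending here [9, 2, 5, 3, 5, 11, 11, 7, 4, 10, 11, 11, 4, 2] sum 95, len 14
Shortest qualifying length: 13.

13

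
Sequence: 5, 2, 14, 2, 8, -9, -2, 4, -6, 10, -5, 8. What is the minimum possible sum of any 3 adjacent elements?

Each size-3 window and its sum:
[5, 2, 14] → sum 21
[2, 14, 2] → sum 18
[14, 2, 8] → sum 24
[2, 8, -9] → sum 1
[8, -9, -2] → sum -3
[-9, -2, 4] → sum -7
[-2, 4, -6] → sum -4
[4, -6, 10] → sum 8
[-6, 10, -5] → sum -1
[10, -5, 8] → sum 13
Minimum of these is -7.

-7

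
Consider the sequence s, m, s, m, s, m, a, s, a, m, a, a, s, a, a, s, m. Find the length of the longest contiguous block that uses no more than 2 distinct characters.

[s] 1 distinct, len 1
[s, m] 2 distinct, len 2
[s, m, s] 2 distinct, len 3
[s, m, s, m] 2 distinct, len 4
[s, m, s, m, s] 2 distinct, len 5
[s, m, s, m, s, m] 2 distinct, len 6
[m, a] 2 distinct, len 2
[a, s] 2 distinct, len 2
[a, s, a] 2 distinct, len 3
[a, m] 2 distinct, len 2
[a, m, a] 2 distinct, len 3
[a, m, a, a] 2 distinct, len 4
[a, a, s] 2 distinct, len 3
[a, a, s, a] 2 distinct, len 4
[a, a, s, a, a] 2 distinct, len 5
[a, a, s, a, a, s] 2 distinct, len 6
[s, m] 2 distinct, len 2
Longest length with ≤2 distinct: 6.

6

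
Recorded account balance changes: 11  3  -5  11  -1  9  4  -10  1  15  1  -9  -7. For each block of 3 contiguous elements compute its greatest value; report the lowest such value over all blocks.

11 3 -5 → max 11
3 -5 11 → max 11
-5 11 -1 → max 11
11 -1 9 → max 11
-1 9 4 → max 9
9 4 -10 → max 9
4 -10 1 → max 4
-10 1 15 → max 15
1 15 1 → max 15
15 1 -9 → max 15
1 -9 -7 → max 1
Lowest of these is 1.

1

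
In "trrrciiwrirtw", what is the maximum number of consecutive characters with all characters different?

add t: [t] len 1
add r: [t, r] len 2
add r (repeat r, move left end past it): [r] len 1
add r (repeat r, move left end past it): [r] len 1
add c: [r, c] len 2
add i: [r, c, i] len 3
add i (repeat i, move left end past it): [i] len 1
add w: [i, w] len 2
add r: [i, w, r] len 3
add i (repeat i, move left end past it): [w, r, i] len 3
add r (repeat r, move left end past it): [i, r] len 2
add t: [i, r, t] len 3
add w: [i, r, t, w] len 4
Longest all-distinct length: 4.

4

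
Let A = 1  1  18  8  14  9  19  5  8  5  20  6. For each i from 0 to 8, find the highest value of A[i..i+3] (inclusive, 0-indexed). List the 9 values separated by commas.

(1, 1, 18, 8) → max 18
(1, 18, 8, 14) → max 18
(18, 8, 14, 9) → max 18
(8, 14, 9, 19) → max 19
(14, 9, 19, 5) → max 19
(9, 19, 5, 8) → max 19
(19, 5, 8, 5) → max 19
(5, 8, 5, 20) → max 20
(8, 5, 20, 6) → max 20

18, 18, 18, 19, 19, 19, 19, 20, 20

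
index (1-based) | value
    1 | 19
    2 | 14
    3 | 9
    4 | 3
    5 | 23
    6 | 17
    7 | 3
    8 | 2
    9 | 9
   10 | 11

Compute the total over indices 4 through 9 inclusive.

57

Elements at indices 4..9: 3, 23, 17, 3, 2, 9
sum(3, 23, 17, 3, 2, 9) = 57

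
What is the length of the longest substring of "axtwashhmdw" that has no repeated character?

[a] len 1
[a, x] len 2
[a, x, t] len 3
[a, x, t, w] len 4
[x, t, w, a] len 4
[x, t, w, a, s] len 5
[x, t, w, a, s, h] len 6
[h] len 1
[h, m] len 2
[h, m, d] len 3
[h, m, d, w] len 4
Longest all-distinct length: 6.

6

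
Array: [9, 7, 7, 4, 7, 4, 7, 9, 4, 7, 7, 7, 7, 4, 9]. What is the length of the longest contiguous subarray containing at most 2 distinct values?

add 9: window [9] (1 distinct), len 1
add 7: window [9, 7] (2 distinct), len 2
add 7: window [9, 7, 7] (2 distinct), len 3
add 4: window [7, 7, 4] (2 distinct), len 3
add 7: window [7, 7, 4, 7] (2 distinct), len 4
add 4: window [7, 7, 4, 7, 4] (2 distinct), len 5
add 7: window [7, 7, 4, 7, 4, 7] (2 distinct), len 6
add 9: window [7, 9] (2 distinct), len 2
add 4: window [9, 4] (2 distinct), len 2
add 7: window [4, 7] (2 distinct), len 2
add 7: window [4, 7, 7] (2 distinct), len 3
add 7: window [4, 7, 7, 7] (2 distinct), len 4
add 7: window [4, 7, 7, 7, 7] (2 distinct), len 5
add 4: window [4, 7, 7, 7, 7, 4] (2 distinct), len 6
add 9: window [4, 9] (2 distinct), len 2
Longest length with ≤2 distinct: 6.

6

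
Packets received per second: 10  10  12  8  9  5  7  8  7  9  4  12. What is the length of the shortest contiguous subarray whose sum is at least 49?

5

add 10: running sum 10 < 49
add 10: running sum 20 < 49
add 12: running sum 32 < 49
add 8: running sum 40 < 49
add 9: shortest ending here [10, 10, 12, 8, 9] sum 49, len 5
add 5: shortest ending here [10, 10, 12, 8, 9, 5] sum 54, len 6
add 7: shortest ending here [10, 12, 8, 9, 5, 7] sum 51, len 6
add 8: shortest ending here [12, 8, 9, 5, 7, 8] sum 49, len 6
add 7: shortest ending here [12, 8, 9, 5, 7, 8, 7] sum 56, len 7
add 9: shortest ending here [8, 9, 5, 7, 8, 7, 9] sum 53, len 7
add 4: shortest ending here [9, 5, 7, 8, 7, 9, 4] sum 49, len 7
add 12: shortest ending here [5, 7, 8, 7, 9, 4, 12] sum 52, len 7
Shortest qualifying length: 5.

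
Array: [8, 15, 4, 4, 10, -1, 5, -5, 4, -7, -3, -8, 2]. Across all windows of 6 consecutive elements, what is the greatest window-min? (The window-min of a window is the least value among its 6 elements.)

-1

8 15 4 4 10 -1 → min -1
15 4 4 10 -1 5 → min -1
4 4 10 -1 5 -5 → min -5
4 10 -1 5 -5 4 → min -5
10 -1 5 -5 4 -7 → min -7
-1 5 -5 4 -7 -3 → min -7
5 -5 4 -7 -3 -8 → min -8
-5 4 -7 -3 -8 2 → min -8
Greatest of these is -1.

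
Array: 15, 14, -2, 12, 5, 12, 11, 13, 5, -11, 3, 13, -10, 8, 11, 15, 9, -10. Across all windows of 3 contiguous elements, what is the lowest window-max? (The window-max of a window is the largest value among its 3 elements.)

[15, 14, -2] → max 15
[14, -2, 12] → max 14
[-2, 12, 5] → max 12
[12, 5, 12] → max 12
[5, 12, 11] → max 12
[12, 11, 13] → max 13
[11, 13, 5] → max 13
[13, 5, -11] → max 13
[5, -11, 3] → max 5
[-11, 3, 13] → max 13
[3, 13, -10] → max 13
[13, -10, 8] → max 13
[-10, 8, 11] → max 11
[8, 11, 15] → max 15
[11, 15, 9] → max 15
[15, 9, -10] → max 15
Lowest of these is 5.

5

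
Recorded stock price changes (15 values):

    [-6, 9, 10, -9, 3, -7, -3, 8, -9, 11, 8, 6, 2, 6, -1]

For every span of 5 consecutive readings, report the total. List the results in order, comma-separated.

-6 9 10 -9 3 → sum 7
9 10 -9 3 -7 → sum 6
10 -9 3 -7 -3 → sum -6
-9 3 -7 -3 8 → sum -8
3 -7 -3 8 -9 → sum -8
-7 -3 8 -9 11 → sum 0
-3 8 -9 11 8 → sum 15
8 -9 11 8 6 → sum 24
-9 11 8 6 2 → sum 18
11 8 6 2 6 → sum 33
8 6 2 6 -1 → sum 21

7, 6, -6, -8, -8, 0, 15, 24, 18, 33, 21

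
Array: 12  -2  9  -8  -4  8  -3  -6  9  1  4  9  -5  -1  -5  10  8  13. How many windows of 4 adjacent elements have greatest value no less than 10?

4

(12, -2, 9, -8) → max 12  ≥ 10 ✓
(-2, 9, -8, -4) → max 9
(9, -8, -4, 8) → max 9
(-8, -4, 8, -3) → max 8
(-4, 8, -3, -6) → max 8
(8, -3, -6, 9) → max 9
(-3, -6, 9, 1) → max 9
(-6, 9, 1, 4) → max 9
(9, 1, 4, 9) → max 9
(1, 4, 9, -5) → max 9
(4, 9, -5, -1) → max 9
(9, -5, -1, -5) → max 9
(-5, -1, -5, 10) → max 10  ≥ 10 ✓
(-1, -5, 10, 8) → max 10  ≥ 10 ✓
(-5, 10, 8, 13) → max 13  ≥ 10 ✓
4 windows satisfy the condition.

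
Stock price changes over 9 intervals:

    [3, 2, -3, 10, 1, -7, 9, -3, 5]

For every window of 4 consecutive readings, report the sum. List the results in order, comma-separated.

Sliding a size-4 window across the 9 values:
3 2 -3 10 → sum 12
2 -3 10 1 → sum 10
-3 10 1 -7 → sum 1
10 1 -7 9 → sum 13
1 -7 9 -3 → sum 0
-7 9 -3 5 → sum 4

12, 10, 1, 13, 0, 4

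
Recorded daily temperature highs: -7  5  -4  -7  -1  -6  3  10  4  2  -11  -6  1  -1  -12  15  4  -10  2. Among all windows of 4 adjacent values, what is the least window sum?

Each size-4 window and its sum:
[-7, 5, -4, -7] → sum -13
[5, -4, -7, -1] → sum -7
[-4, -7, -1, -6] → sum -18
[-7, -1, -6, 3] → sum -11
[-1, -6, 3, 10] → sum 6
[-6, 3, 10, 4] → sum 11
[3, 10, 4, 2] → sum 19
[10, 4, 2, -11] → sum 5
[4, 2, -11, -6] → sum -11
[2, -11, -6, 1] → sum -14
[-11, -6, 1, -1] → sum -17
[-6, 1, -1, -12] → sum -18
[1, -1, -12, 15] → sum 3
[-1, -12, 15, 4] → sum 6
[-12, 15, 4, -10] → sum -3
[15, 4, -10, 2] → sum 11
Least of these is -18.

-18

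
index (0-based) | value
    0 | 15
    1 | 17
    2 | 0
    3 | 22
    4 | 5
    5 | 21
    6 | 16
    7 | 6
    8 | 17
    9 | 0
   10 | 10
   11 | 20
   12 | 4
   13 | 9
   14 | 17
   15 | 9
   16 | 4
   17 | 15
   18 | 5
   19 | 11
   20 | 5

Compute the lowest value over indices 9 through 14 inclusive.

0

Elements at indices 9..14: 0, 10, 20, 4, 9, 17
min(0, 10, 20, 4, 9, 17) = 0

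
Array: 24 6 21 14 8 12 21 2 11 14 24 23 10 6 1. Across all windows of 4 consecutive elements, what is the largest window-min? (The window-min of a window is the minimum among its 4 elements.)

[24, 6, 21, 14] → min 6
[6, 21, 14, 8] → min 6
[21, 14, 8, 12] → min 8
[14, 8, 12, 21] → min 8
[8, 12, 21, 2] → min 2
[12, 21, 2, 11] → min 2
[21, 2, 11, 14] → min 2
[2, 11, 14, 24] → min 2
[11, 14, 24, 23] → min 11
[14, 24, 23, 10] → min 10
[24, 23, 10, 6] → min 6
[23, 10, 6, 1] → min 1
Largest of these is 11.

11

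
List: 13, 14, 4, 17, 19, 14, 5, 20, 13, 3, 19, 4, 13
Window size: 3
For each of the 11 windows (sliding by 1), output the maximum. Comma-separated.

Sliding a size-3 window across the 13 values:
(13, 14, 4) → max 14
(14, 4, 17) → max 17
(4, 17, 19) → max 19
(17, 19, 14) → max 19
(19, 14, 5) → max 19
(14, 5, 20) → max 20
(5, 20, 13) → max 20
(20, 13, 3) → max 20
(13, 3, 19) → max 19
(3, 19, 4) → max 19
(19, 4, 13) → max 19

14, 17, 19, 19, 19, 20, 20, 20, 19, 19, 19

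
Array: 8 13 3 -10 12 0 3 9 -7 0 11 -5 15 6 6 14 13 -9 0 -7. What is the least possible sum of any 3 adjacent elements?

-16

Each size-3 window and its sum:
(8, 13, 3) → sum 24
(13, 3, -10) → sum 6
(3, -10, 12) → sum 5
(-10, 12, 0) → sum 2
(12, 0, 3) → sum 15
(0, 3, 9) → sum 12
(3, 9, -7) → sum 5
(9, -7, 0) → sum 2
(-7, 0, 11) → sum 4
(0, 11, -5) → sum 6
(11, -5, 15) → sum 21
(-5, 15, 6) → sum 16
(15, 6, 6) → sum 27
(6, 6, 14) → sum 26
(6, 14, 13) → sum 33
(14, 13, -9) → sum 18
(13, -9, 0) → sum 4
(-9, 0, -7) → sum -16
Least of these is -16.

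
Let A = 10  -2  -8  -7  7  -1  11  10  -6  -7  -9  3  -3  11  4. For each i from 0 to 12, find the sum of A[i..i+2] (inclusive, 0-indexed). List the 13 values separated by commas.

0, -17, -8, -1, 17, 20, 15, -3, -22, -13, -9, 11, 12

[10, -2, -8] → sum 0
[-2, -8, -7] → sum -17
[-8, -7, 7] → sum -8
[-7, 7, -1] → sum -1
[7, -1, 11] → sum 17
[-1, 11, 10] → sum 20
[11, 10, -6] → sum 15
[10, -6, -7] → sum -3
[-6, -7, -9] → sum -22
[-7, -9, 3] → sum -13
[-9, 3, -3] → sum -9
[3, -3, 11] → sum 11
[-3, 11, 4] → sum 12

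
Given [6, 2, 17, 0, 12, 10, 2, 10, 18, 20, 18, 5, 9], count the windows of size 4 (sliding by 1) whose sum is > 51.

[6, 2, 17, 0] → sum 25
[2, 17, 0, 12] → sum 31
[17, 0, 12, 10] → sum 39
[0, 12, 10, 2] → sum 24
[12, 10, 2, 10] → sum 34
[10, 2, 10, 18] → sum 40
[2, 10, 18, 20] → sum 50
[10, 18, 20, 18] → sum 66  > 51 ✓
[18, 20, 18, 5] → sum 61  > 51 ✓
[20, 18, 5, 9] → sum 52  > 51 ✓
3 windows satisfy the condition.

3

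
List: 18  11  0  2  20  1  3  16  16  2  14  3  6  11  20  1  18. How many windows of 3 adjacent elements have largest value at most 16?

(18, 11, 0) → max 18
(11, 0, 2) → max 11  ≤ 16 ✓
(0, 2, 20) → max 20
(2, 20, 1) → max 20
(20, 1, 3) → max 20
(1, 3, 16) → max 16  ≤ 16 ✓
(3, 16, 16) → max 16  ≤ 16 ✓
(16, 16, 2) → max 16  ≤ 16 ✓
(16, 2, 14) → max 16  ≤ 16 ✓
(2, 14, 3) → max 14  ≤ 16 ✓
(14, 3, 6) → max 14  ≤ 16 ✓
(3, 6, 11) → max 11  ≤ 16 ✓
(6, 11, 20) → max 20
(11, 20, 1) → max 20
(20, 1, 18) → max 20
8 windows satisfy the condition.

8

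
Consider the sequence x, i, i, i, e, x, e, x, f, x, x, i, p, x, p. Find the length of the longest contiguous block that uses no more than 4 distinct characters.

12

[x] 1 distinct, len 1
[x, i] 2 distinct, len 2
[x, i, i] 2 distinct, len 3
[x, i, i, i] 2 distinct, len 4
[x, i, i, i, e] 3 distinct, len 5
[x, i, i, i, e, x] 3 distinct, len 6
[x, i, i, i, e, x, e] 3 distinct, len 7
[x, i, i, i, e, x, e, x] 3 distinct, len 8
[x, i, i, i, e, x, e, x, f] 4 distinct, len 9
[x, i, i, i, e, x, e, x, f, x] 4 distinct, len 10
[x, i, i, i, e, x, e, x, f, x, x] 4 distinct, len 11
[x, i, i, i, e, x, e, x, f, x, x, i] 4 distinct, len 12
[x, f, x, x, i, p] 4 distinct, len 6
[x, f, x, x, i, p, x] 4 distinct, len 7
[x, f, x, x, i, p, x, p] 4 distinct, len 8
Longest length with ≤4 distinct: 12.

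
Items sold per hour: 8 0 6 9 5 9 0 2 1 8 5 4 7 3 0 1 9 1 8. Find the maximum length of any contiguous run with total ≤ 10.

[8] sum 8 len 1
[8, 0] sum 8 len 2
[0, 6] sum 6 len 2
[9] sum 9 len 1
[5] sum 5 len 1
[9] sum 9 len 1
[9, 0] sum 9 len 2
[0, 2] sum 2 len 2
[0, 2, 1] sum 3 len 3
[1, 8] sum 9 len 2
[5] sum 5 len 1
[5, 4] sum 9 len 2
[7] sum 7 len 1
[7, 3] sum 10 len 2
[7, 3, 0] sum 10 len 3
[3, 0, 1] sum 4 len 3
[0, 1, 9] sum 10 len 3
[9, 1] sum 10 len 2
[1, 8] sum 9 len 2
Longest length seen: 3.

3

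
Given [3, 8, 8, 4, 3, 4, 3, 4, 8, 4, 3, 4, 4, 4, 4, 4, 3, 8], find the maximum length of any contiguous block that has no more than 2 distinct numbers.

8

Extend right; when distinct count exceeds 2, shrink from the left:
[3] 1 distinct, len 1
[3, 8] 2 distinct, len 2
[3, 8, 8] 2 distinct, len 3
[8, 8, 4] 2 distinct, len 3
[4, 3] 2 distinct, len 2
[4, 3, 4] 2 distinct, len 3
[4, 3, 4, 3] 2 distinct, len 4
[4, 3, 4, 3, 4] 2 distinct, len 5
[4, 8] 2 distinct, len 2
[4, 8, 4] 2 distinct, len 3
[4, 3] 2 distinct, len 2
[4, 3, 4] 2 distinct, len 3
[4, 3, 4, 4] 2 distinct, len 4
[4, 3, 4, 4, 4] 2 distinct, len 5
[4, 3, 4, 4, 4, 4] 2 distinct, len 6
[4, 3, 4, 4, 4, 4, 4] 2 distinct, len 7
[4, 3, 4, 4, 4, 4, 4, 3] 2 distinct, len 8
[3, 8] 2 distinct, len 2
Longest length with ≤2 distinct: 8.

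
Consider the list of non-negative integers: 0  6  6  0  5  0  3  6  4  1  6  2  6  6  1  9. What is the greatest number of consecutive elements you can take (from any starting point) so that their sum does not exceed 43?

→ 0: sum 0, len 1
→ 6: sum 6, len 2
→ 6: sum 12, len 3
→ 0: sum 12, len 4
→ 5: sum 17, len 5
→ 0: sum 17, len 6
→ 3: sum 20, len 7
→ 6: sum 26, len 8
→ 4: sum 30, len 9
→ 1: sum 31, len 10
→ 6: sum 37, len 11
→ 2: sum 39, len 12
→ 6 (dropped 0, 6): sum 39, len 11
→ 6 (dropped 6): sum 39, len 11
→ 1: sum 40, len 12
→ 9 (dropped 0, 5, 0, 3): sum 41, len 9
Longest length seen: 12.

12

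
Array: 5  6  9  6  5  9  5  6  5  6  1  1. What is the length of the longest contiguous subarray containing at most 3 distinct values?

[5] 1 distinct, len 1
[5, 6] 2 distinct, len 2
[5, 6, 9] 3 distinct, len 3
[5, 6, 9, 6] 3 distinct, len 4
[5, 6, 9, 6, 5] 3 distinct, len 5
[5, 6, 9, 6, 5, 9] 3 distinct, len 6
[5, 6, 9, 6, 5, 9, 5] 3 distinct, len 7
[5, 6, 9, 6, 5, 9, 5, 6] 3 distinct, len 8
[5, 6, 9, 6, 5, 9, 5, 6, 5] 3 distinct, len 9
[5, 6, 9, 6, 5, 9, 5, 6, 5, 6] 3 distinct, len 10
[5, 6, 5, 6, 1] 3 distinct, len 5
[5, 6, 5, 6, 1, 1] 3 distinct, len 6
Longest length with ≤3 distinct: 10.

10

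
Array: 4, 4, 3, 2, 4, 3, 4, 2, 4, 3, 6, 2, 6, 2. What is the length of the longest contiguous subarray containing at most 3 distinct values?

add 4: window [4] (1 distinct), len 1
add 4: window [4, 4] (1 distinct), len 2
add 3: window [4, 4, 3] (2 distinct), len 3
add 2: window [4, 4, 3, 2] (3 distinct), len 4
add 4: window [4, 4, 3, 2, 4] (3 distinct), len 5
add 3: window [4, 4, 3, 2, 4, 3] (3 distinct), len 6
add 4: window [4, 4, 3, 2, 4, 3, 4] (3 distinct), len 7
add 2: window [4, 4, 3, 2, 4, 3, 4, 2] (3 distinct), len 8
add 4: window [4, 4, 3, 2, 4, 3, 4, 2, 4] (3 distinct), len 9
add 3: window [4, 4, 3, 2, 4, 3, 4, 2, 4, 3] (3 distinct), len 10
add 6: window [4, 3, 6] (3 distinct), len 3
add 2: window [3, 6, 2] (3 distinct), len 3
add 6: window [3, 6, 2, 6] (3 distinct), len 4
add 2: window [3, 6, 2, 6, 2] (3 distinct), len 5
Longest length with ≤3 distinct: 10.

10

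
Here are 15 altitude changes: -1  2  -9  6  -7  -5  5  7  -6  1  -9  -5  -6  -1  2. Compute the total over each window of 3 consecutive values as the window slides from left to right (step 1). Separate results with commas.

-8, -1, -10, -6, -7, 7, 6, 2, -14, -13, -20, -12, -5

(-1, 2, -9) → sum -8
(2, -9, 6) → sum -1
(-9, 6, -7) → sum -10
(6, -7, -5) → sum -6
(-7, -5, 5) → sum -7
(-5, 5, 7) → sum 7
(5, 7, -6) → sum 6
(7, -6, 1) → sum 2
(-6, 1, -9) → sum -14
(1, -9, -5) → sum -13
(-9, -5, -6) → sum -20
(-5, -6, -1) → sum -12
(-6, -1, 2) → sum -5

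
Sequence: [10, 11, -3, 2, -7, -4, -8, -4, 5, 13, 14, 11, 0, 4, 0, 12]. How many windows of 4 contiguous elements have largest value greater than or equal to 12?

6

[10, 11, -3, 2] → max 11
[11, -3, 2, -7] → max 11
[-3, 2, -7, -4] → max 2
[2, -7, -4, -8] → max 2
[-7, -4, -8, -4] → max -4
[-4, -8, -4, 5] → max 5
[-8, -4, 5, 13] → max 13  ≥ 12 ✓
[-4, 5, 13, 14] → max 14  ≥ 12 ✓
[5, 13, 14, 11] → max 14  ≥ 12 ✓
[13, 14, 11, 0] → max 14  ≥ 12 ✓
[14, 11, 0, 4] → max 14  ≥ 12 ✓
[11, 0, 4, 0] → max 11
[0, 4, 0, 12] → max 12  ≥ 12 ✓
6 windows satisfy the condition.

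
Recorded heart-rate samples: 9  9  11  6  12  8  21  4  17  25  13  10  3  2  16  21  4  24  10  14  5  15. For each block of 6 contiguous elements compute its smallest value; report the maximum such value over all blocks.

6

[9, 9, 11, 6, 12, 8] → min 6
[9, 11, 6, 12, 8, 21] → min 6
[11, 6, 12, 8, 21, 4] → min 4
[6, 12, 8, 21, 4, 17] → min 4
[12, 8, 21, 4, 17, 25] → min 4
[8, 21, 4, 17, 25, 13] → min 4
[21, 4, 17, 25, 13, 10] → min 4
[4, 17, 25, 13, 10, 3] → min 3
[17, 25, 13, 10, 3, 2] → min 2
[25, 13, 10, 3, 2, 16] → min 2
[13, 10, 3, 2, 16, 21] → min 2
[10, 3, 2, 16, 21, 4] → min 2
[3, 2, 16, 21, 4, 24] → min 2
[2, 16, 21, 4, 24, 10] → min 2
[16, 21, 4, 24, 10, 14] → min 4
[21, 4, 24, 10, 14, 5] → min 4
[4, 24, 10, 14, 5, 15] → min 4
Maximum of these is 6.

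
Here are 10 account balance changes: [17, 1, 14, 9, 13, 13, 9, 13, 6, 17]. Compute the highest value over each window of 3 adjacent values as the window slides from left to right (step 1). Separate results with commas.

(17, 1, 14) → max 17
(1, 14, 9) → max 14
(14, 9, 13) → max 14
(9, 13, 13) → max 13
(13, 13, 9) → max 13
(13, 9, 13) → max 13
(9, 13, 6) → max 13
(13, 6, 17) → max 17

17, 14, 14, 13, 13, 13, 13, 17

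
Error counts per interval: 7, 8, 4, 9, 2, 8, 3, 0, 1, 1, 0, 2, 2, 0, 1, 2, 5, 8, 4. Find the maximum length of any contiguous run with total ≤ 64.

→ 7: sum 7, len 1
→ 8: sum 15, len 2
→ 4: sum 19, len 3
→ 9: sum 28, len 4
→ 2: sum 30, len 5
→ 8: sum 38, len 6
→ 3: sum 41, len 7
→ 0: sum 41, len 8
→ 1: sum 42, len 9
→ 1: sum 43, len 10
→ 0: sum 43, len 11
→ 2: sum 45, len 12
→ 2: sum 47, len 13
→ 0: sum 47, len 14
→ 1: sum 48, len 15
→ 2: sum 50, len 16
→ 5: sum 55, len 17
→ 8: sum 63, len 18
→ 4 (dropped 7): sum 60, len 18
Longest length seen: 18.

18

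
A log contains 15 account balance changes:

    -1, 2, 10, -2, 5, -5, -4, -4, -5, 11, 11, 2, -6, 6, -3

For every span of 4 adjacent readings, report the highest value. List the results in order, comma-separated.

10, 10, 10, 5, 5, -4, 11, 11, 11, 11, 11, 6

Sliding a size-4 window across the 15 values:
(-1, 2, 10, -2) → max 10
(2, 10, -2, 5) → max 10
(10, -2, 5, -5) → max 10
(-2, 5, -5, -4) → max 5
(5, -5, -4, -4) → max 5
(-5, -4, -4, -5) → max -4
(-4, -4, -5, 11) → max 11
(-4, -5, 11, 11) → max 11
(-5, 11, 11, 2) → max 11
(11, 11, 2, -6) → max 11
(11, 2, -6, 6) → max 11
(2, -6, 6, -3) → max 6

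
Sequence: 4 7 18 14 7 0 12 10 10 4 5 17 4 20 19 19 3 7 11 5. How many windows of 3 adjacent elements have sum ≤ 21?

4

(4, 7, 18) → sum 29
(7, 18, 14) → sum 39
(18, 14, 7) → sum 39
(14, 7, 0) → sum 21  ≤ 21 ✓
(7, 0, 12) → sum 19  ≤ 21 ✓
(0, 12, 10) → sum 22
(12, 10, 10) → sum 32
(10, 10, 4) → sum 24
(10, 4, 5) → sum 19  ≤ 21 ✓
(4, 5, 17) → sum 26
(5, 17, 4) → sum 26
(17, 4, 20) → sum 41
(4, 20, 19) → sum 43
(20, 19, 19) → sum 58
(19, 19, 3) → sum 41
(19, 3, 7) → sum 29
(3, 7, 11) → sum 21  ≤ 21 ✓
(7, 11, 5) → sum 23
4 windows satisfy the condition.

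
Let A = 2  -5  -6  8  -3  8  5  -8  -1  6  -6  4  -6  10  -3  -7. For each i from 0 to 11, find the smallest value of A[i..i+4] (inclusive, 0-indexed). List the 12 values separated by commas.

-6, -6, -6, -8, -8, -8, -8, -8, -6, -6, -6, -7

[2, -5, -6, 8, -3] → min -6
[-5, -6, 8, -3, 8] → min -6
[-6, 8, -3, 8, 5] → min -6
[8, -3, 8, 5, -8] → min -8
[-3, 8, 5, -8, -1] → min -8
[8, 5, -8, -1, 6] → min -8
[5, -8, -1, 6, -6] → min -8
[-8, -1, 6, -6, 4] → min -8
[-1, 6, -6, 4, -6] → min -6
[6, -6, 4, -6, 10] → min -6
[-6, 4, -6, 10, -3] → min -6
[4, -6, 10, -3, -7] → min -7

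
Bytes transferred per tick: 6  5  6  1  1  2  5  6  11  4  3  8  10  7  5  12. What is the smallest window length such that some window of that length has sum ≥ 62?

9

add 6: running sum 6 < 62
add 5: running sum 11 < 62
add 6: running sum 17 < 62
add 1: running sum 18 < 62
add 1: running sum 19 < 62
add 2: running sum 21 < 62
add 5: running sum 26 < 62
add 6: running sum 32 < 62
add 11: running sum 43 < 62
add 4: running sum 47 < 62
add 3: running sum 50 < 62
add 8: running sum 58 < 62
add 10: shortest ending here [5, 6, 1, 1, 2, 5, 6, 11, 4, 3, 8, 10] sum 62, len 12
add 7: shortest ending here [6, 1, 1, 2, 5, 6, 11, 4, 3, 8, 10, 7] sum 64, len 12
add 5: shortest ending here [1, 2, 5, 6, 11, 4, 3, 8, 10, 7, 5] sum 62, len 11
add 12: shortest ending here [6, 11, 4, 3, 8, 10, 7, 5, 12] sum 66, len 9
Shortest qualifying length: 9.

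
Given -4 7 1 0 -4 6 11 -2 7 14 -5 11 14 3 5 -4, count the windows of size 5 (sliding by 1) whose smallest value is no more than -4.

-4 7 1 0 -4 → min -4  ≤ -4 ✓
7 1 0 -4 6 → min -4  ≤ -4 ✓
1 0 -4 6 11 → min -4  ≤ -4 ✓
0 -4 6 11 -2 → min -4  ≤ -4 ✓
-4 6 11 -2 7 → min -4  ≤ -4 ✓
6 11 -2 7 14 → min -2
11 -2 7 14 -5 → min -5  ≤ -4 ✓
-2 7 14 -5 11 → min -5  ≤ -4 ✓
7 14 -5 11 14 → min -5  ≤ -4 ✓
14 -5 11 14 3 → min -5  ≤ -4 ✓
-5 11 14 3 5 → min -5  ≤ -4 ✓
11 14 3 5 -4 → min -4  ≤ -4 ✓
11 windows satisfy the condition.

11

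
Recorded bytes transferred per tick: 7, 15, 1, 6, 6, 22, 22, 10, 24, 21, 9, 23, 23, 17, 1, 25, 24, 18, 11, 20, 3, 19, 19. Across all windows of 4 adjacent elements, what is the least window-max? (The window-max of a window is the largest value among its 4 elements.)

15

[7, 15, 1, 6] → max 15
[15, 1, 6, 6] → max 15
[1, 6, 6, 22] → max 22
[6, 6, 22, 22] → max 22
[6, 22, 22, 10] → max 22
[22, 22, 10, 24] → max 24
[22, 10, 24, 21] → max 24
[10, 24, 21, 9] → max 24
[24, 21, 9, 23] → max 24
[21, 9, 23, 23] → max 23
[9, 23, 23, 17] → max 23
[23, 23, 17, 1] → max 23
[23, 17, 1, 25] → max 25
[17, 1, 25, 24] → max 25
[1, 25, 24, 18] → max 25
[25, 24, 18, 11] → max 25
[24, 18, 11, 20] → max 24
[18, 11, 20, 3] → max 20
[11, 20, 3, 19] → max 20
[20, 3, 19, 19] → max 20
Least of these is 15.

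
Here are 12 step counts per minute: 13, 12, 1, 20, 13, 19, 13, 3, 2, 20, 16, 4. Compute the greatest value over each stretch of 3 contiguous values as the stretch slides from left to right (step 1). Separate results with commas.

[13, 12, 1] → max 13
[12, 1, 20] → max 20
[1, 20, 13] → max 20
[20, 13, 19] → max 20
[13, 19, 13] → max 19
[19, 13, 3] → max 19
[13, 3, 2] → max 13
[3, 2, 20] → max 20
[2, 20, 16] → max 20
[20, 16, 4] → max 20

13, 20, 20, 20, 19, 19, 13, 20, 20, 20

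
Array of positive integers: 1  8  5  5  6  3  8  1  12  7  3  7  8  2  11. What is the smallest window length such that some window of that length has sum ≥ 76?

add 1: running sum 1 < 76
add 8: running sum 9 < 76
add 5: running sum 14 < 76
add 5: running sum 19 < 76
add 6: running sum 25 < 76
add 3: running sum 28 < 76
add 8: running sum 36 < 76
add 1: running sum 37 < 76
add 12: running sum 49 < 76
add 7: running sum 56 < 76
add 3: running sum 59 < 76
add 7: running sum 66 < 76
add 8: running sum 74 < 76
end 13: [1, 8, 5, 5, 6, 3, 8, 1, 12, 7, 3, 7, 8, 2] sum 76, len 14
end 14: [5, 5, 6, 3, 8, 1, 12, 7, 3, 7, 8, 2, 11] sum 78, len 13
Shortest qualifying length: 13.

13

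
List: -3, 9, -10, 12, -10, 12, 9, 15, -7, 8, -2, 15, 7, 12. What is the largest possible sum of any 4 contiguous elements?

[-3, 9, -10, 12] → sum 8
[9, -10, 12, -10] → sum 1
[-10, 12, -10, 12] → sum 4
[12, -10, 12, 9] → sum 23
[-10, 12, 9, 15] → sum 26
[12, 9, 15, -7] → sum 29
[9, 15, -7, 8] → sum 25
[15, -7, 8, -2] → sum 14
[-7, 8, -2, 15] → sum 14
[8, -2, 15, 7] → sum 28
[-2, 15, 7, 12] → sum 32
Largest of these is 32.

32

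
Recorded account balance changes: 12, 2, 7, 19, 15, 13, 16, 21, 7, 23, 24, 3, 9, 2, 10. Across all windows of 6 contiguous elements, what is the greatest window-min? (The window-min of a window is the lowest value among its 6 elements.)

7

[12, 2, 7, 19, 15, 13] → min 2
[2, 7, 19, 15, 13, 16] → min 2
[7, 19, 15, 13, 16, 21] → min 7
[19, 15, 13, 16, 21, 7] → min 7
[15, 13, 16, 21, 7, 23] → min 7
[13, 16, 21, 7, 23, 24] → min 7
[16, 21, 7, 23, 24, 3] → min 3
[21, 7, 23, 24, 3, 9] → min 3
[7, 23, 24, 3, 9, 2] → min 2
[23, 24, 3, 9, 2, 10] → min 2
Greatest of these is 7.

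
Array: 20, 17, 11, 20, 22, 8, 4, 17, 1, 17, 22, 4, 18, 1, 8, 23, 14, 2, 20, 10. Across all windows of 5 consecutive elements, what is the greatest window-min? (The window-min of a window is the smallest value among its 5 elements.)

20 17 11 20 22 → min 11
17 11 20 22 8 → min 8
11 20 22 8 4 → min 4
20 22 8 4 17 → min 4
22 8 4 17 1 → min 1
8 4 17 1 17 → min 1
4 17 1 17 22 → min 1
17 1 17 22 4 → min 1
1 17 22 4 18 → min 1
17 22 4 18 1 → min 1
22 4 18 1 8 → min 1
4 18 1 8 23 → min 1
18 1 8 23 14 → min 1
1 8 23 14 2 → min 1
8 23 14 2 20 → min 2
23 14 2 20 10 → min 2
Greatest of these is 11.

11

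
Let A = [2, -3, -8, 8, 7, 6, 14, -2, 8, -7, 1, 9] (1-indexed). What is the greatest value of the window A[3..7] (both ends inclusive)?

14

Elements at indices 3..7: -8, 8, 7, 6, 14
max(-8, 8, 7, 6, 14) = 14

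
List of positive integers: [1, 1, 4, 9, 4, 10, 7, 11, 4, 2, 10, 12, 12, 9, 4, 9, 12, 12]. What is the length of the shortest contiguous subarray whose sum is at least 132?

17

add 1: running sum 1 < 132
add 1: running sum 2 < 132
add 4: running sum 6 < 132
add 9: running sum 15 < 132
add 4: running sum 19 < 132
add 10: running sum 29 < 132
add 7: running sum 36 < 132
add 11: running sum 47 < 132
add 4: running sum 51 < 132
add 2: running sum 53 < 132
add 10: running sum 63 < 132
add 12: running sum 75 < 132
add 12: running sum 87 < 132
add 9: running sum 96 < 132
add 4: running sum 100 < 132
add 9: running sum 109 < 132
add 12: running sum 121 < 132
add 12: shortest ending here [1, 4, 9, 4, 10, 7, 11, 4, 2, 10, 12, 12, 9, 4, 9, 12, 12] sum 132, len 17
Shortest qualifying length: 17.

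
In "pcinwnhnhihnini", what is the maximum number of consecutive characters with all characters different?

5

add p: [p] len 1
add c: [p, c] len 2
add i: [p, c, i] len 3
add n: [p, c, i, n] len 4
add w: [p, c, i, n, w] len 5
add n (repeat n, move left end past it): [w, n] len 2
add h: [w, n, h] len 3
add n (repeat n, move left end past it): [h, n] len 2
add h (repeat h, move left end past it): [n, h] len 2
add i: [n, h, i] len 3
add h (repeat h, move left end past it): [i, h] len 2
add n: [i, h, n] len 3
add i (repeat i, move left end past it): [h, n, i] len 3
add n (repeat n, move left end past it): [i, n] len 2
add i (repeat i, move left end past it): [n, i] len 2
Longest all-distinct length: 5.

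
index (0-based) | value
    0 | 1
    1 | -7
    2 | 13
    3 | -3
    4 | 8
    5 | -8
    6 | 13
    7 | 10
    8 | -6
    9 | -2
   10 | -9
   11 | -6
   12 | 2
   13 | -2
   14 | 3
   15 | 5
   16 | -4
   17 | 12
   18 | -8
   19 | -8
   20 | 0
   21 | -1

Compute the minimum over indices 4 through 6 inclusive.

-8

Elements at indices 4..6: 8, -8, 13
min(8, -8, 13) = -8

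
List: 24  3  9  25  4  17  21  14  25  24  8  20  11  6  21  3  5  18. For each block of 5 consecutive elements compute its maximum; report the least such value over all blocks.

[24, 3, 9, 25, 4] → max 25
[3, 9, 25, 4, 17] → max 25
[9, 25, 4, 17, 21] → max 25
[25, 4, 17, 21, 14] → max 25
[4, 17, 21, 14, 25] → max 25
[17, 21, 14, 25, 24] → max 25
[21, 14, 25, 24, 8] → max 25
[14, 25, 24, 8, 20] → max 25
[25, 24, 8, 20, 11] → max 25
[24, 8, 20, 11, 6] → max 24
[8, 20, 11, 6, 21] → max 21
[20, 11, 6, 21, 3] → max 21
[11, 6, 21, 3, 5] → max 21
[6, 21, 3, 5, 18] → max 21
Least of these is 21.

21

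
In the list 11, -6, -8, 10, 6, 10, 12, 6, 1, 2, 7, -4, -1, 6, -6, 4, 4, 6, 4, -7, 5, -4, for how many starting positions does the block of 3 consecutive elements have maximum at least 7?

11 -6 -8 → max 11  ≥ 7 ✓
-6 -8 10 → max 10  ≥ 7 ✓
-8 10 6 → max 10  ≥ 7 ✓
10 6 10 → max 10  ≥ 7 ✓
6 10 12 → max 12  ≥ 7 ✓
10 12 6 → max 12  ≥ 7 ✓
12 6 1 → max 12  ≥ 7 ✓
6 1 2 → max 6
1 2 7 → max 7  ≥ 7 ✓
2 7 -4 → max 7  ≥ 7 ✓
7 -4 -1 → max 7  ≥ 7 ✓
-4 -1 6 → max 6
-1 6 -6 → max 6
6 -6 4 → max 6
-6 4 4 → max 4
4 4 6 → max 6
4 6 4 → max 6
6 4 -7 → max 6
4 -7 5 → max 5
-7 5 -4 → max 5
10 windows satisfy the condition.

10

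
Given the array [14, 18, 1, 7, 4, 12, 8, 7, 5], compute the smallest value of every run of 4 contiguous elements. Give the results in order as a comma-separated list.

1, 1, 1, 4, 4, 5

[14, 18, 1, 7] → min 1
[18, 1, 7, 4] → min 1
[1, 7, 4, 12] → min 1
[7, 4, 12, 8] → min 4
[4, 12, 8, 7] → min 4
[12, 8, 7, 5] → min 5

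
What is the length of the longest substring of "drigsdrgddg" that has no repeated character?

5

add d: [d] len 1
add r: [d, r] len 2
add i: [d, r, i] len 3
add g: [d, r, i, g] len 4
add s: [d, r, i, g, s] len 5
add d (repeat d, move left end past it): [r, i, g, s, d] len 5
add r (repeat r, move left end past it): [i, g, s, d, r] len 5
add g (repeat g, move left end past it): [s, d, r, g] len 4
add d (repeat d, move left end past it): [r, g, d] len 3
add d (repeat d, move left end past it): [d] len 1
add g: [d, g] len 2
Longest all-distinct length: 5.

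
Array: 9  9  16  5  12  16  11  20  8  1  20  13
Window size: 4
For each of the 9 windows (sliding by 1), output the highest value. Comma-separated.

16, 16, 16, 16, 20, 20, 20, 20, 20

[9, 9, 16, 5] → max 16
[9, 16, 5, 12] → max 16
[16, 5, 12, 16] → max 16
[5, 12, 16, 11] → max 16
[12, 16, 11, 20] → max 20
[16, 11, 20, 8] → max 20
[11, 20, 8, 1] → max 20
[20, 8, 1, 20] → max 20
[8, 1, 20, 13] → max 20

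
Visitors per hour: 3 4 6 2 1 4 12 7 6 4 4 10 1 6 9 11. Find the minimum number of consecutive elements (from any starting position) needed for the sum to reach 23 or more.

3

add 3: running sum 3 < 23
add 4: running sum 7 < 23
add 6: running sum 13 < 23
add 2: running sum 15 < 23
add 1: running sum 16 < 23
add 4: running sum 20 < 23
add 12: shortest ending here [6, 2, 1, 4, 12] sum 25, len 5
add 7: shortest ending here [4, 12, 7] sum 23, len 3
add 6: shortest ending here [12, 7, 6] sum 25, len 3
add 4: shortest ending here [12, 7, 6, 4] sum 29, len 4
add 4: shortest ending here [12, 7, 6, 4, 4] sum 33, len 5
add 10: shortest ending here [6, 4, 4, 10] sum 24, len 4
add 1: shortest ending here [6, 4, 4, 10, 1] sum 25, len 5
add 6: shortest ending here [4, 4, 10, 1, 6] sum 25, len 5
add 9: shortest ending here [10, 1, 6, 9] sum 26, len 4
add 11: shortest ending here [6, 9, 11] sum 26, len 3
Shortest qualifying length: 3.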